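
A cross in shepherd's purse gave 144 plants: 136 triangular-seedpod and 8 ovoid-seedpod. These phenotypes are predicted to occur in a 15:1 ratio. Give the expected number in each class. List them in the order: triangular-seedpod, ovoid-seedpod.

Total ratio parts = 16. Expected numbers out of 144:
  triangular-seedpod: 144 × 15/16 = 135
  ovoid-seedpod: 144 × 1/16 = 9

135, 9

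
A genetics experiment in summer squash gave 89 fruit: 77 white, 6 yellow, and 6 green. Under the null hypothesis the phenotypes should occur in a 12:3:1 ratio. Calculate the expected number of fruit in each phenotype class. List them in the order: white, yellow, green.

Total ratio parts = 16. Expected numbers out of 89:
  white: 89 × 12/16 = 66.75
  yellow: 89 × 3/16 = 16.6875
  green: 89 × 1/16 = 5.5625

66.75, 16.6875, 5.5625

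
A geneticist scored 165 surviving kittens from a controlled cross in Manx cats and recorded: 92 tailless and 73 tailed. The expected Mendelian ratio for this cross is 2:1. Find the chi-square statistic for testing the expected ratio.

Total ratio parts = 3. Expected numbers out of 165:
  tailless: 165 × 2/3 = 110
  tailed: 165 × 1/3 = 55
χ² = Σ (O − E)² / E
  tailless: (92 − 110)² / 110 = 2.9455
  tailed: (73 − 55)² / 55 = 5.8909
χ² = 2.9455 + 5.8909 = 8.8364 ≈ 8.836

8.836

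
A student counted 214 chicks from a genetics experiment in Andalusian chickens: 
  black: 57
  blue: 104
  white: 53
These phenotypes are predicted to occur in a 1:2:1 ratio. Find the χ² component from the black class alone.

Expected counts for N = 214 under a 1:2:1 ratio (total parts = 4):
  black: 214 × 1/4 = 53.5
  blue: 214 × 2/4 = 107
  white: 214 × 1/4 = 53.5
Contribution of black: (57 − 53.5)² / 53.5 = 0.2290

0.229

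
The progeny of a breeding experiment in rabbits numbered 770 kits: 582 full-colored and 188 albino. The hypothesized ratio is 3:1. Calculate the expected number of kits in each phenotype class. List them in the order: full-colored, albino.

577.5, 192.5

The 3:1 ratio has 4 parts, so with N = 770 the expected counts are:
  full-colored: 770 × 3/4 = 577.5
  albino: 770 × 1/4 = 192.5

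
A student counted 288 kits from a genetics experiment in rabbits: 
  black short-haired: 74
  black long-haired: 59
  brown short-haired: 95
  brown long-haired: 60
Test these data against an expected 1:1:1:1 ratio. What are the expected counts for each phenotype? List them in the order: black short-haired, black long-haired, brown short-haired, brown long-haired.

The 1:1:1:1 ratio has 4 parts, so with N = 288 the expected counts are:
  black short-haired: 288 × 1/4 = 72
  black long-haired: 288 × 1/4 = 72
  brown short-haired: 288 × 1/4 = 72
  brown long-haired: 288 × 1/4 = 72

72, 72, 72, 72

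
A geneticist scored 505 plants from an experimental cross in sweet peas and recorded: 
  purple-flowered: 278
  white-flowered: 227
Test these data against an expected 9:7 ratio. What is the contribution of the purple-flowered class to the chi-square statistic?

Expected counts for N = 505 under a 9:7 ratio (total parts = 16):
  purple-flowered: 505 × 9/16 = 284.0625
  white-flowered: 505 × 7/16 = 220.9375
Contribution of purple-flowered: (278 − 284.0625)² / 284.0625 = 0.1294

0.129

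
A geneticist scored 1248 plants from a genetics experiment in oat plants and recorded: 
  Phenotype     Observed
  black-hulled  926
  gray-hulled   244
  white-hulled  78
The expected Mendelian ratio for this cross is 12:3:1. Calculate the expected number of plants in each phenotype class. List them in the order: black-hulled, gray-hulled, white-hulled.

Expected counts for N = 1248 under a 12:3:1 ratio (total parts = 16):
  black-hulled: 1248 × 12/16 = 936
  gray-hulled: 1248 × 3/16 = 234
  white-hulled: 1248 × 1/16 = 78

936, 234, 78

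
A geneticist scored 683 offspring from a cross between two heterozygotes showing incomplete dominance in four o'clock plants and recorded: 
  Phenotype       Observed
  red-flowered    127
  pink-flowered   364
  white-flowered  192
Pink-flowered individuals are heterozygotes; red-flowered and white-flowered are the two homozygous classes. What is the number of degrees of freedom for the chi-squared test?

With incomplete dominance, a heterozygote × heterozygote cross gives a 1:2:1 phenotypic ratio.
A goodness-of-fit test with 3 phenotype classes has df = 3 − 1 = 2.

2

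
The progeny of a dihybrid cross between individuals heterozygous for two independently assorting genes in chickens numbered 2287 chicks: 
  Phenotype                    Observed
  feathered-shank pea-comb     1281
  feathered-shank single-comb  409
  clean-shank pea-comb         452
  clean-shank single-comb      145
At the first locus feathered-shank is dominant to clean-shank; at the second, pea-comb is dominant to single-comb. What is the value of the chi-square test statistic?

2.222

A dihybrid F₂ with independent assortment and complete dominance at both loci gives a 9:3:3:1 phenotypic ratio.
Expected counts for N = 2287 under a 9:3:3:1 ratio (total parts = 16):
  feathered-shank pea-comb: 2287 × 9/16 = 1286.4375
  feathered-shank single-comb: 2287 × 3/16 = 428.8125
  clean-shank pea-comb: 2287 × 3/16 = 428.8125
  clean-shank single-comb: 2287 × 1/16 = 142.9375
χ² = Σ (O − E)² / E
  feathered-shank pea-comb: (1281 − 1286.4375)² / 1286.4375 = 0.0230
  feathered-shank single-comb: (409 − 428.8125)² / 428.8125 = 0.9154
  clean-shank pea-comb: (452 − 428.8125)² / 428.8125 = 1.2538
  clean-shank single-comb: (145 − 142.9375)² / 142.9375 = 0.0298
χ² = 0.0230 + 0.9154 + 1.2538 + 0.0298 = 2.222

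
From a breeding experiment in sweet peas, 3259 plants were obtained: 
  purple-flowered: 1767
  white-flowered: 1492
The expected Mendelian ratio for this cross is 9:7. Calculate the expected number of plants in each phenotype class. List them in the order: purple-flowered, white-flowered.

Under the 9:7 hypothesis (Σ ratio = 16, N = 3259):
  purple-flowered: 3259 × 9/16 = 1833.1875
  white-flowered: 3259 × 7/16 = 1425.8125

1833.1875, 1425.8125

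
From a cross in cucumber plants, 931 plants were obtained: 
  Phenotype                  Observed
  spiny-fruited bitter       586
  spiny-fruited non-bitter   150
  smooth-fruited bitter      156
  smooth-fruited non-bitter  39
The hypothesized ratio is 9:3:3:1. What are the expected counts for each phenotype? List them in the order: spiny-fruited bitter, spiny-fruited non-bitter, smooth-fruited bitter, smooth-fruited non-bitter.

523.6875, 174.5625, 174.5625, 58.1875

Expected counts for N = 931 under a 9:3:3:1 ratio (total parts = 16):
  spiny-fruited bitter: 931 × 9/16 = 523.6875
  spiny-fruited non-bitter: 931 × 3/16 = 174.5625
  smooth-fruited bitter: 931 × 3/16 = 174.5625
  smooth-fruited non-bitter: 931 × 1/16 = 58.1875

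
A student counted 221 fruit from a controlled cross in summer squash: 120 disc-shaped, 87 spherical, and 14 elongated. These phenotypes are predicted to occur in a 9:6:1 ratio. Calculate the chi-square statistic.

The 9:6:1 ratio has 16 parts, so with N = 221 the expected counts are:
  disc-shaped: 221 × 9/16 = 124.3125
  spherical: 221 × 6/16 = 82.875
  elongated: 221 × 1/16 = 13.8125
χ² = Σ (O − E)² / E
  disc-shaped: (120 − 124.3125)² / 124.3125 = 0.1496
  spherical: (87 − 82.875)² / 82.875 = 0.2053
  elongated: (14 − 13.8125)² / 13.8125 = 0.0025
χ² = 0.1496 + 0.2053 + 0.0025 = 0.3574 ≈ 0.357

0.357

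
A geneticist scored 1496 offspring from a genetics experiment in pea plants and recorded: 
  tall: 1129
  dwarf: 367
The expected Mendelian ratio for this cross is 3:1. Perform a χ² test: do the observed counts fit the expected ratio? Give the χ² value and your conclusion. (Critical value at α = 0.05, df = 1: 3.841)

0.175; consistent

The 3:1 ratio has 4 parts, so with N = 1496 the expected counts are:
  tall: 1496 × 3/4 = 1122
  dwarf: 1496 × 1/4 = 374
χ² = Σ (O − E)² / E
  tall: (1129 − 1122)² / 1122 = 0.0437
  dwarf: (367 − 374)² / 374 = 0.1310
χ² = 0.0437 + 0.1310 = 0.1747 ≈ 0.175
Degrees of freedom = 2 − 1 = 1; critical value at α = 0.05 is 3.841.
Since 0.175 < 3.841, we fail to reject the null hypothesis — the data are consistent with the 3:1 ratio.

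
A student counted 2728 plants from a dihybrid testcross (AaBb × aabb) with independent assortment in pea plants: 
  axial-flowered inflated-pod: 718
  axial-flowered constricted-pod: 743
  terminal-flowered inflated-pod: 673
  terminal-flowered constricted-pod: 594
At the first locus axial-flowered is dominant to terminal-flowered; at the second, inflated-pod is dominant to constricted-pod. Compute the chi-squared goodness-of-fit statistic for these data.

A dihybrid testcross with independent assortment gives a 1:1:1:1 ratio.
Under the 1:1:1:1 hypothesis (Σ ratio = 4, N = 2728):
  axial-flowered inflated-pod: 2728 × 1/4 = 682
  axial-flowered constricted-pod: 2728 × 1/4 = 682
  terminal-flowered inflated-pod: 2728 × 1/4 = 682
  terminal-flowered constricted-pod: 2728 × 1/4 = 682
χ² = Σ (O − E)² / E
  axial-flowered inflated-pod: (718 − 682)² / 682 = 1.9003
  axial-flowered constricted-pod: (743 − 682)² / 682 = 5.4560
  terminal-flowered inflated-pod: (673 − 682)² / 682 = 0.1188
  terminal-flowered constricted-pod: (594 − 682)² / 682 = 11.3548
χ² = 1.9003 + 5.4560 + 0.1188 + 11.3548 = 18.8299 ≈ 18.830

18.830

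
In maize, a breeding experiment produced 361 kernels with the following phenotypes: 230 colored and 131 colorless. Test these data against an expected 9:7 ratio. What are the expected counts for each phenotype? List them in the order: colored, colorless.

The 9:7 ratio has 16 parts, so with N = 361 the expected counts are:
  colored: 361 × 9/16 = 203.0625
  colorless: 361 × 7/16 = 157.9375

203.0625, 157.9375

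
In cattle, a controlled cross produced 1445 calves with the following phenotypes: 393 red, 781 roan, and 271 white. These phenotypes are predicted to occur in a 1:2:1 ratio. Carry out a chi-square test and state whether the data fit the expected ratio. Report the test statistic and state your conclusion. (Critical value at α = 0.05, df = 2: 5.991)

Total ratio parts = 4. Expected numbers out of 1445:
  red: 1445 × 1/4 = 361.25
  roan: 1445 × 2/4 = 722.5
  white: 1445 × 1/4 = 361.25
χ² = Σ (O − E)² / E
  red: (393 − 361.25)² / 361.25 = 2.7905
  roan: (781 − 722.5)² / 722.5 = 4.7367
  white: (271 − 361.25)² / 361.25 = 22.5469
χ² = 2.7905 + 4.7367 + 22.5469 = 30.0741 ≈ 30.074
Degrees of freedom = 3 − 1 = 2; critical value at α = 0.05 is 5.991.
Since 30.074 > 5.991, we reject the null hypothesis — the data do not fit the 1:2:1 ratio.

30.074; not consistent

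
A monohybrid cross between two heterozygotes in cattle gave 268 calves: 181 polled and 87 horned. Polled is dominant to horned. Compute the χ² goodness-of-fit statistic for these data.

7.960

For a monohybrid cross between heterozygotes with complete dominance, the expected phenotypic ratio is 3:1.
Total ratio parts = 4. Expected numbers out of 268:
  polled: 268 × 3/4 = 201
  horned: 268 × 1/4 = 67
χ² = Σ (O − E)² / E
  polled: (181 − 201)² / 201 = 1.9900
  horned: (87 − 67)² / 67 = 5.9701
χ² = 1.9900 + 5.9701 = 7.9601 ≈ 7.960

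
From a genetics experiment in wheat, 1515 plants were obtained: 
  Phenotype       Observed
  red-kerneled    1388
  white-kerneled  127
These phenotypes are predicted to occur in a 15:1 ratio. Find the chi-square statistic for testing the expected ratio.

Expected counts for N = 1515 under a 15:1 ratio (total parts = 16):
  red-kerneled: 1515 × 15/16 = 1420.3125
  white-kerneled: 1515 × 1/16 = 94.6875
χ² = Σ (O − E)² / E
  red-kerneled: (1388 − 1420.3125)² / 1420.3125 = 0.7351
  white-kerneled: (127 − 94.6875)² / 94.6875 = 11.0268
χ² = 0.7351 + 11.0268 = 11.7619 ≈ 11.762

11.762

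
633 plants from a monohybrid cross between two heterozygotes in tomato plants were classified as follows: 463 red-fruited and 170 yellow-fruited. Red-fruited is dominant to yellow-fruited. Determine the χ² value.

1.163

For a monohybrid cross between heterozygotes with complete dominance, the expected phenotypic ratio is 3:1.
Expected counts for N = 633 under a 3:1 ratio (total parts = 4):
  red-fruited: 633 × 3/4 = 474.75
  yellow-fruited: 633 × 1/4 = 158.25
χ² = Σ (O − E)² / E
  red-fruited: (463 − 474.75)² / 474.75 = 0.2908
  yellow-fruited: (170 − 158.25)² / 158.25 = 0.8724
χ² = 0.2908 + 0.8724 = 1.1632 ≈ 1.163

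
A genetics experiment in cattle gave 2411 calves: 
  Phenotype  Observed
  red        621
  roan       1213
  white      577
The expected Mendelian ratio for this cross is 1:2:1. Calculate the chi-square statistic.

1.699

Under the 1:2:1 hypothesis (Σ ratio = 4, N = 2411):
  red: 2411 × 1/4 = 602.75
  roan: 2411 × 2/4 = 1205.5
  white: 2411 × 1/4 = 602.75
χ² = Σ (O − E)² / E
  red: (621 − 602.75)² / 602.75 = 0.5526
  roan: (1213 − 1205.5)² / 1205.5 = 0.0467
  white: (577 − 602.75)² / 602.75 = 1.1001
χ² = 0.5526 + 0.0467 + 1.1001 = 1.6994 ≈ 1.699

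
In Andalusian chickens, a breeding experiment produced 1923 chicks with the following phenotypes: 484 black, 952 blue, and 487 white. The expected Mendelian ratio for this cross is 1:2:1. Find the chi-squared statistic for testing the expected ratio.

0.197

Under the 1:2:1 hypothesis (Σ ratio = 4, N = 1923):
  black: 1923 × 1/4 = 480.75
  blue: 1923 × 2/4 = 961.5
  white: 1923 × 1/4 = 480.75
χ² = Σ (O − E)² / E
  black: (484 − 480.75)² / 480.75 = 0.0220
  blue: (952 − 961.5)² / 961.5 = 0.0939
  white: (487 − 480.75)² / 480.75 = 0.0813
χ² = 0.0220 + 0.0939 + 0.0813 = 0.1972 ≈ 0.197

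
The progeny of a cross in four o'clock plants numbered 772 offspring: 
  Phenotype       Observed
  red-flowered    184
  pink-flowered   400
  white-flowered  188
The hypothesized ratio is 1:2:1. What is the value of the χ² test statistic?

The 1:2:1 ratio has 4 parts, so with N = 772 the expected counts are:
  red-flowered: 772 × 1/4 = 193
  pink-flowered: 772 × 2/4 = 386
  white-flowered: 772 × 1/4 = 193
χ² = Σ (O − E)² / E
  red-flowered: (184 − 193)² / 193 = 0.4197
  pink-flowered: (400 − 386)² / 386 = 0.5078
  white-flowered: (188 − 193)² / 193 = 0.1295
χ² = 0.4197 + 0.5078 + 0.1295 = 1.057

1.057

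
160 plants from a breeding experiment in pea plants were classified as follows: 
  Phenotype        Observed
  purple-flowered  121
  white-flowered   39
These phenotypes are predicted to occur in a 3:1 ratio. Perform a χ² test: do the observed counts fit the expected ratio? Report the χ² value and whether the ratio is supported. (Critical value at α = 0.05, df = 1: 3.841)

The 3:1 ratio has 4 parts, so with N = 160 the expected counts are:
  purple-flowered: 160 × 3/4 = 120
  white-flowered: 160 × 1/4 = 40
χ² = Σ (O − E)² / E
  purple-flowered: (121 − 120)² / 120 = 0.0083
  white-flowered: (39 − 40)² / 40 = 0.0250
χ² = 0.0083 + 0.0250 = 0.0333 ≈ 0.033
Degrees of freedom = 2 − 1 = 1; critical value at α = 0.05 is 3.841.
Since 0.033 < 3.841, we fail to reject the null hypothesis — the data are consistent with the 3:1 ratio.

0.033; consistent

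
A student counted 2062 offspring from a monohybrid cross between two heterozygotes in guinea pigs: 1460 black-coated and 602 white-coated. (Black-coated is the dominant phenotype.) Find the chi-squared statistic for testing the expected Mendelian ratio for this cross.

19.353

For a monohybrid cross between heterozygotes with complete dominance, the expected phenotypic ratio is 3:1.
Expected counts for N = 2062 under a 3:1 ratio (total parts = 4):
  black-coated: 2062 × 3/4 = 1546.5
  white-coated: 2062 × 1/4 = 515.5
χ² = Σ (O − E)² / E
  black-coated: (1460 − 1546.5)² / 1546.5 = 4.8382
  white-coated: (602 − 515.5)² / 515.5 = 14.5145
χ² = 4.8382 + 14.5145 = 19.3527 ≈ 19.353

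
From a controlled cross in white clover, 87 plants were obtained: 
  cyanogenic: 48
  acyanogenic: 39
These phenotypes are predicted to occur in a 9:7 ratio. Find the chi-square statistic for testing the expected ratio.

0.041

The 9:7 ratio has 16 parts, so with N = 87 the expected counts are:
  cyanogenic: 87 × 9/16 = 48.9375
  acyanogenic: 87 × 7/16 = 38.0625
χ² = Σ (O − E)² / E
  cyanogenic: (48 − 48.9375)² / 48.9375 = 0.0180
  acyanogenic: (39 − 38.0625)² / 38.0625 = 0.0231
χ² = 0.0180 + 0.0231 = 0.0411 ≈ 0.041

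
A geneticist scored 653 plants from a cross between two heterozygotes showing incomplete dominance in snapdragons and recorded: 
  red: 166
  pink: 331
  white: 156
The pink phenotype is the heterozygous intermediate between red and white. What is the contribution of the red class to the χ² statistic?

0.046

With incomplete dominance, a heterozygote × heterozygote cross gives a 1:2:1 phenotypic ratio.
Under the 1:2:1 hypothesis (Σ ratio = 4, N = 653):
  red: 653 × 1/4 = 163.25
  pink: 653 × 2/4 = 326.5
  white: 653 × 1/4 = 163.25
Contribution of red: (166 − 163.25)² / 163.25 = 0.0463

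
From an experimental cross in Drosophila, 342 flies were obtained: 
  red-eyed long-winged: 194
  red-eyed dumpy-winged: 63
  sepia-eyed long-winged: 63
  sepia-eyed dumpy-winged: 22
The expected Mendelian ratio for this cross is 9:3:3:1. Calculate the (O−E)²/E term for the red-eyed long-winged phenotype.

The 9:3:3:1 ratio has 16 parts, so with N = 342 the expected counts are:
  red-eyed long-winged: 342 × 9/16 = 192.375
  red-eyed dumpy-winged: 342 × 3/16 = 64.125
  sepia-eyed long-winged: 342 × 3/16 = 64.125
  sepia-eyed dumpy-winged: 342 × 1/16 = 21.375
Contribution of red-eyed long-winged: (194 − 192.375)² / 192.375 = 0.0137

0.014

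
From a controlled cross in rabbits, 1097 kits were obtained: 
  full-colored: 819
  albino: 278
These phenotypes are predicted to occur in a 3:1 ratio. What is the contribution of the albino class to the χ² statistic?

0.051

Total ratio parts = 4. Expected numbers out of 1097:
  full-colored: 1097 × 3/4 = 822.75
  albino: 1097 × 1/4 = 274.25
Contribution of albino: (278 − 274.25)² / 274.25 = 0.0513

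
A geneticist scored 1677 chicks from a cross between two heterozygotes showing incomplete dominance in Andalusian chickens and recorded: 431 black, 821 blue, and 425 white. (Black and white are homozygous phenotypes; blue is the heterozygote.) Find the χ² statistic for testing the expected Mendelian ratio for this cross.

With incomplete dominance, a heterozygote × heterozygote cross gives a 1:2:1 phenotypic ratio.
Under the 1:2:1 hypothesis (Σ ratio = 4, N = 1677):
  black: 1677 × 1/4 = 419.25
  blue: 1677 × 2/4 = 838.5
  white: 1677 × 1/4 = 419.25
χ² = Σ (O − E)² / E
  black: (431 − 419.25)² / 419.25 = 0.3293
  blue: (821 − 838.5)² / 838.5 = 0.3652
  white: (425 − 419.25)² / 419.25 = 0.0789
χ² = 0.3293 + 0.3652 + 0.0789 = 0.7734 ≈ 0.773

0.773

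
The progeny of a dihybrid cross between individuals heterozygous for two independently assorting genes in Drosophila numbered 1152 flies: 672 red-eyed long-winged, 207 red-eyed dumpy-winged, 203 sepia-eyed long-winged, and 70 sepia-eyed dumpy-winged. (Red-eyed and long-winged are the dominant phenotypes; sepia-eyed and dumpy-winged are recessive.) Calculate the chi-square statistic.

A dihybrid F₂ with independent assortment and complete dominance at both loci gives a 9:3:3:1 phenotypic ratio.
Expected counts for N = 1152 under a 9:3:3:1 ratio (total parts = 16):
  red-eyed long-winged: 1152 × 9/16 = 648
  red-eyed dumpy-winged: 1152 × 3/16 = 216
  sepia-eyed long-winged: 1152 × 3/16 = 216
  sepia-eyed dumpy-winged: 1152 × 1/16 = 72
χ² = Σ (O − E)² / E
  red-eyed long-winged: (672 − 648)² / 648 = 0.8889
  red-eyed dumpy-winged: (207 − 216)² / 216 = 0.3750
  sepia-eyed long-winged: (203 − 216)² / 216 = 0.7824
  sepia-eyed dumpy-winged: (70 − 72)² / 72 = 0.0556
χ² = 0.8889 + 0.3750 + 0.7824 + 0.0556 = 2.1019 ≈ 2.102

2.102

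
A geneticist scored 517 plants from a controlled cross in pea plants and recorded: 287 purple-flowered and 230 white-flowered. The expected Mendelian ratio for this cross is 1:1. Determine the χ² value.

6.284

Total ratio parts = 2. Expected numbers out of 517:
  purple-flowered: 517 × 1/2 = 258.5
  white-flowered: 517 × 1/2 = 258.5
χ² = Σ (O − E)² / E
  purple-flowered: (287 − 258.5)² / 258.5 = 3.1422
  white-flowered: (230 − 258.5)² / 258.5 = 3.1422
χ² = 3.1422 + 3.1422 = 6.2844 ≈ 6.284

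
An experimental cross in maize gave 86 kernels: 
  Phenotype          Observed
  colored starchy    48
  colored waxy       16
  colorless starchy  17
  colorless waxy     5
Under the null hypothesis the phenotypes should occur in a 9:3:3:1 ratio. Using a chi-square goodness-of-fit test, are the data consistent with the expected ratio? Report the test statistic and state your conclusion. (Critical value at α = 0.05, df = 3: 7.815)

0.078; consistent

Expected counts for N = 86 under a 9:3:3:1 ratio (total parts = 16):
  colored starchy: 86 × 9/16 = 48.375
  colored waxy: 86 × 3/16 = 16.125
  colorless starchy: 86 × 3/16 = 16.125
  colorless waxy: 86 × 1/16 = 5.375
χ² = Σ (O − E)² / E
  colored starchy: (48 − 48.375)² / 48.375 = 0.0029
  colored waxy: (16 − 16.125)² / 16.125 = 0.0010
  colorless starchy: (17 − 16.125)² / 16.125 = 0.0475
  colorless waxy: (5 − 5.375)² / 5.375 = 0.0262
χ² = 0.0029 + 0.0010 + 0.0475 + 0.0262 = 0.0776 ≈ 0.078
Degrees of freedom = 4 − 1 = 3; critical value at α = 0.05 is 7.815.
Since 0.078 < 7.815, we fail to reject the null hypothesis — the data are consistent with the 9:3:3:1 ratio.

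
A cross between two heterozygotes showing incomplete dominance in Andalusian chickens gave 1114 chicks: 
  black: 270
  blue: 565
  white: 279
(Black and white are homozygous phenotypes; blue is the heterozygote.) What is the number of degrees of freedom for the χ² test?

2

With incomplete dominance, a heterozygote × heterozygote cross gives a 1:2:1 phenotypic ratio.
A goodness-of-fit test with 3 phenotype classes has df = 3 − 1 = 2.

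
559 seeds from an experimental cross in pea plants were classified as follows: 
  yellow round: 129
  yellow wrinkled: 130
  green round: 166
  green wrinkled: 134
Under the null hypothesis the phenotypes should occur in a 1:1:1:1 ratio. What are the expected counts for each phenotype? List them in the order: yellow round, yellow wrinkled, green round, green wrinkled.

The 1:1:1:1 ratio has 4 parts, so with N = 559 the expected counts are:
  yellow round: 559 × 1/4 = 139.75
  yellow wrinkled: 559 × 1/4 = 139.75
  green round: 559 × 1/4 = 139.75
  green wrinkled: 559 × 1/4 = 139.75

139.75, 139.75, 139.75, 139.75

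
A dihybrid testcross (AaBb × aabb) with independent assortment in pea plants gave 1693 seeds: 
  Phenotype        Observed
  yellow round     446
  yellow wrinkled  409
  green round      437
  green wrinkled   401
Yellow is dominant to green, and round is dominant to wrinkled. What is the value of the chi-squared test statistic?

A dihybrid testcross with independent assortment gives a 1:1:1:1 ratio.
Under the 1:1:1:1 hypothesis (Σ ratio = 4, N = 1693):
  yellow round: 1693 × 1/4 = 423.25
  yellow wrinkled: 1693 × 1/4 = 423.25
  green round: 1693 × 1/4 = 423.25
  green wrinkled: 1693 × 1/4 = 423.25
χ² = Σ (O − E)² / E
  yellow round: (446 − 423.25)² / 423.25 = 1.2228
  yellow wrinkled: (409 − 423.25)² / 423.25 = 0.4798
  green round: (437 − 423.25)² / 423.25 = 0.4467
  green wrinkled: (401 − 423.25)² / 423.25 = 1.1697
χ² = 1.2228 + 0.4798 + 0.4467 + 1.1697 = 3.319

3.319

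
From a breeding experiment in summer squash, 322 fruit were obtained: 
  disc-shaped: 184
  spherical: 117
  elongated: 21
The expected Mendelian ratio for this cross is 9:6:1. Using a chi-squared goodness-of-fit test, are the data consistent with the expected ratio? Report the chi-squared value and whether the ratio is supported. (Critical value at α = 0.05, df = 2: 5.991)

The 9:6:1 ratio has 16 parts, so with N = 322 the expected counts are:
  disc-shaped: 322 × 9/16 = 181.125
  spherical: 322 × 6/16 = 120.75
  elongated: 322 × 1/16 = 20.125
χ² = Σ (O − E)² / E
  disc-shaped: (184 − 181.125)² / 181.125 = 0.0456
  spherical: (117 − 120.75)² / 120.75 = 0.1165
  elongated: (21 − 20.125)² / 20.125 = 0.0380
χ² = 0.0456 + 0.1165 + 0.0380 = 0.2001 ≈ 0.200
Degrees of freedom = 3 − 1 = 2; critical value at α = 0.05 is 5.991.
Since 0.200 < 5.991, we fail to reject the null hypothesis — the data are consistent with the 9:6:1 ratio.

0.200; consistent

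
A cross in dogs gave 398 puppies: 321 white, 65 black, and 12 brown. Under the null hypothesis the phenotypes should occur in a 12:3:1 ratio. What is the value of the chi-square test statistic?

Expected counts for N = 398 under a 12:3:1 ratio (total parts = 16):
  white: 398 × 12/16 = 298.5
  black: 398 × 3/16 = 74.625
  brown: 398 × 1/16 = 24.875
χ² = Σ (O − E)² / E
  white: (321 − 298.5)² / 298.5 = 1.6960
  black: (65 − 74.625)² / 74.625 = 1.2414
  brown: (12 − 24.875)² / 24.875 = 6.6639
χ² = 1.6960 + 1.2414 + 6.6639 = 9.6013 ≈ 9.601

9.601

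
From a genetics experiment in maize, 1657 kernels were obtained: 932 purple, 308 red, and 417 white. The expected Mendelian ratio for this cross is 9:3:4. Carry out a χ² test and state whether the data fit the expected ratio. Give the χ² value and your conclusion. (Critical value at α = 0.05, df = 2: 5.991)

0.042; consistent

The 9:3:4 ratio has 16 parts, so with N = 1657 the expected counts are:
  purple: 1657 × 9/16 = 932.0625
  red: 1657 × 3/16 = 310.6875
  white: 1657 × 4/16 = 414.25
χ² = Σ (O − E)² / E
  purple: (932 − 932.0625)² / 932.0625 = 0.0000
  red: (308 − 310.6875)² / 310.6875 = 0.0232
  white: (417 − 414.25)² / 414.25 = 0.0183
χ² = 0.0000 + 0.0232 + 0.0183 = 0.0415 ≈ 0.042
Degrees of freedom = 3 − 1 = 2; critical value at α = 0.05 is 5.991.
Since 0.042 < 5.991, we fail to reject the null hypothesis — the data are consistent with the 9:3:4 ratio.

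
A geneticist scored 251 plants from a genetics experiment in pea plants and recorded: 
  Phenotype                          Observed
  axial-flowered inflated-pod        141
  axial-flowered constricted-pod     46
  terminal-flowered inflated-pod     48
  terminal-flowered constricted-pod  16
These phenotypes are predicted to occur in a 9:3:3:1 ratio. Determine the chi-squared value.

Expected counts for N = 251 under a 9:3:3:1 ratio (total parts = 16):
  axial-flowered inflated-pod: 251 × 9/16 = 141.1875
  axial-flowered constricted-pod: 251 × 3/16 = 47.0625
  terminal-flowered inflated-pod: 251 × 3/16 = 47.0625
  terminal-flowered constricted-pod: 251 × 1/16 = 15.6875
χ² = Σ (O − E)² / E
  axial-flowered inflated-pod: (141 − 141.1875)² / 141.1875 = 0.0002
  axial-flowered constricted-pod: (46 − 47.0625)² / 47.0625 = 0.0240
  terminal-flowered inflated-pod: (48 − 47.0625)² / 47.0625 = 0.0187
  terminal-flowered constricted-pod: (16 − 15.6875)² / 15.6875 = 0.0062
χ² = 0.0002 + 0.0240 + 0.0187 + 0.0062 = 0.0491 ≈ 0.049

0.049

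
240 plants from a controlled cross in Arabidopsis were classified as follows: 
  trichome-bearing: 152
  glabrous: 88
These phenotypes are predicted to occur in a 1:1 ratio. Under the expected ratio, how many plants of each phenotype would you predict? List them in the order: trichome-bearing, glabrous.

120, 120

Under the 1:1 hypothesis (Σ ratio = 2, N = 240):
  trichome-bearing: 240 × 1/2 = 120
  glabrous: 240 × 1/2 = 120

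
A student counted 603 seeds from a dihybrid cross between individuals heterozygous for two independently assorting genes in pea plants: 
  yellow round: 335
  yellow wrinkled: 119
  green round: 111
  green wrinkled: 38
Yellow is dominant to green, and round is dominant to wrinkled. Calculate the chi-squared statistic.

0.404

A dihybrid F₂ with independent assortment and complete dominance at both loci gives a 9:3:3:1 phenotypic ratio.
The 9:3:3:1 ratio has 16 parts, so with N = 603 the expected counts are:
  yellow round: 603 × 9/16 = 339.1875
  yellow wrinkled: 603 × 3/16 = 113.0625
  green round: 603 × 3/16 = 113.0625
  green wrinkled: 603 × 1/16 = 37.6875
χ² = Σ (O − E)² / E
  yellow round: (335 − 339.1875)² / 339.1875 = 0.0517
  yellow wrinkled: (119 − 113.0625)² / 113.0625 = 0.3118
  green round: (111 − 113.0625)² / 113.0625 = 0.0376
  green wrinkled: (38 − 37.6875)² / 37.6875 = 0.0026
χ² = 0.0517 + 0.3118 + 0.0376 + 0.0026 = 0.4037 ≈ 0.404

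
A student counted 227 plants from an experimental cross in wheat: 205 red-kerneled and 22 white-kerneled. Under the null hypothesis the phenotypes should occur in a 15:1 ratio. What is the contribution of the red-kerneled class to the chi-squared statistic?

0.287

Total ratio parts = 16. Expected numbers out of 227:
  red-kerneled: 227 × 15/16 = 212.8125
  white-kerneled: 227 × 1/16 = 14.1875
Contribution of red-kerneled: (205 − 212.8125)² / 212.8125 = 0.2868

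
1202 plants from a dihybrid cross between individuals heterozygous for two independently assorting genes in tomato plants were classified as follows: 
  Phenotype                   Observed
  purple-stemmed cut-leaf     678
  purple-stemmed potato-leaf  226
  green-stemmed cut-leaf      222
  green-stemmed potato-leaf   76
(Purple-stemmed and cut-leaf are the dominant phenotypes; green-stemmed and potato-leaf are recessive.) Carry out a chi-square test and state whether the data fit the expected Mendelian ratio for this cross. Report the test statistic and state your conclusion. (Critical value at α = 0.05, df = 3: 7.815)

0.068; consistent

A dihybrid F₂ with independent assortment and complete dominance at both loci gives a 9:3:3:1 phenotypic ratio.
Expected counts for N = 1202 under a 9:3:3:1 ratio (total parts = 16):
  purple-stemmed cut-leaf: 1202 × 9/16 = 676.125
  purple-stemmed potato-leaf: 1202 × 3/16 = 225.375
  green-stemmed cut-leaf: 1202 × 3/16 = 225.375
  green-stemmed potato-leaf: 1202 × 1/16 = 75.125
χ² = Σ (O − E)² / E
  purple-stemmed cut-leaf: (678 − 676.125)² / 676.125 = 0.0052
  purple-stemmed potato-leaf: (226 − 225.375)² / 225.375 = 0.0017
  green-stemmed cut-leaf: (222 − 225.375)² / 225.375 = 0.0505
  green-stemmed potato-leaf: (76 − 75.125)² / 75.125 = 0.0102
χ² = 0.0052 + 0.0017 + 0.0505 + 0.0102 = 0.0676 ≈ 0.068
Degrees of freedom = 4 − 1 = 3; critical value at α = 0.05 is 7.815.
Since 0.068 < 7.815, we fail to reject the null hypothesis — the data are consistent with the 9:3:3:1 ratio.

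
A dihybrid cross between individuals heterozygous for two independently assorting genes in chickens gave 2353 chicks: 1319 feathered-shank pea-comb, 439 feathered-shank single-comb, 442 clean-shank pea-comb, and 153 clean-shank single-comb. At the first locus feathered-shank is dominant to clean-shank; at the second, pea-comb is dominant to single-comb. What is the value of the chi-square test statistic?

0.268

A dihybrid F₂ with independent assortment and complete dominance at both loci gives a 9:3:3:1 phenotypic ratio.
The 9:3:3:1 ratio has 16 parts, so with N = 2353 the expected counts are:
  feathered-shank pea-comb: 2353 × 9/16 = 1323.5625
  feathered-shank single-comb: 2353 × 3/16 = 441.1875
  clean-shank pea-comb: 2353 × 3/16 = 441.1875
  clean-shank single-comb: 2353 × 1/16 = 147.0625
χ² = Σ (O − E)² / E
  feathered-shank pea-comb: (1319 − 1323.5625)² / 1323.5625 = 0.0157
  feathered-shank single-comb: (439 − 441.1875)² / 441.1875 = 0.0108
  clean-shank pea-comb: (442 − 441.1875)² / 441.1875 = 0.0015
  clean-shank single-comb: (153 − 147.0625)² / 147.0625 = 0.2397
χ² = 0.0157 + 0.0108 + 0.0015 + 0.2397 = 0.2677 ≈ 0.268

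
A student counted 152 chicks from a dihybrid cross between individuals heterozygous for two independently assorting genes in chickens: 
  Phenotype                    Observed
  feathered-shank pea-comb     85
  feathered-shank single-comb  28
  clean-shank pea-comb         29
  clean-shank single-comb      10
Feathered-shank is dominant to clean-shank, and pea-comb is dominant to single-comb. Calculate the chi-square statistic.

0.047

A dihybrid F₂ with independent assortment and complete dominance at both loci gives a 9:3:3:1 phenotypic ratio.
Under the 9:3:3:1 hypothesis (Σ ratio = 16, N = 152):
  feathered-shank pea-comb: 152 × 9/16 = 85.5
  feathered-shank single-comb: 152 × 3/16 = 28.5
  clean-shank pea-comb: 152 × 3/16 = 28.5
  clean-shank single-comb: 152 × 1/16 = 9.5
χ² = Σ (O − E)² / E
  feathered-shank pea-comb: (85 − 85.5)² / 85.5 = 0.0029
  feathered-shank single-comb: (28 − 28.5)² / 28.5 = 0.0088
  clean-shank pea-comb: (29 − 28.5)² / 28.5 = 0.0088
  clean-shank single-comb: (10 − 9.5)² / 9.5 = 0.0263
χ² = 0.0029 + 0.0088 + 0.0088 + 0.0263 = 0.0468 ≈ 0.047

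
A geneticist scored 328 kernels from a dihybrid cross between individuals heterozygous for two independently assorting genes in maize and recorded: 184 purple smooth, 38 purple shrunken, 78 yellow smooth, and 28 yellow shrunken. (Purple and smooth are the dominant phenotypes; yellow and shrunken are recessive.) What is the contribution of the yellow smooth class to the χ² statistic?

4.427

A dihybrid F₂ with independent assortment and complete dominance at both loci gives a 9:3:3:1 phenotypic ratio.
Expected counts for N = 328 under a 9:3:3:1 ratio (total parts = 16):
  purple smooth: 328 × 9/16 = 184.5
  purple shrunken: 328 × 3/16 = 61.5
  yellow smooth: 328 × 3/16 = 61.5
  yellow shrunken: 328 × 1/16 = 20.5
Contribution of yellow smooth: (78 − 61.5)² / 61.5 = 4.4268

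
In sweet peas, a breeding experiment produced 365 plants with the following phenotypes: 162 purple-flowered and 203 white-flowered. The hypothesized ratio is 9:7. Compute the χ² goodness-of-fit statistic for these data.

The 9:7 ratio has 16 parts, so with N = 365 the expected counts are:
  purple-flowered: 365 × 9/16 = 205.3125
  white-flowered: 365 × 7/16 = 159.6875
χ² = Σ (O − E)² / E
  purple-flowered: (162 − 205.3125)² / 205.3125 = 9.1372
  white-flowered: (203 − 159.6875)² / 159.6875 = 11.7478
χ² = 9.1372 + 11.7478 = 20.885

20.885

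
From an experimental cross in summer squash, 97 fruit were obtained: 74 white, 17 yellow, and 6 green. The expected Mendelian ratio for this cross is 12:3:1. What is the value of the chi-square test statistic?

0.100

The 12:3:1 ratio has 16 parts, so with N = 97 the expected counts are:
  white: 97 × 12/16 = 72.75
  yellow: 97 × 3/16 = 18.1875
  green: 97 × 1/16 = 6.0625
χ² = Σ (O − E)² / E
  white: (74 − 72.75)² / 72.75 = 0.0215
  yellow: (17 − 18.1875)² / 18.1875 = 0.0775
  green: (6 − 6.0625)² / 6.0625 = 0.0006
χ² = 0.0215 + 0.0775 + 0.0006 = 0.0996 ≈ 0.100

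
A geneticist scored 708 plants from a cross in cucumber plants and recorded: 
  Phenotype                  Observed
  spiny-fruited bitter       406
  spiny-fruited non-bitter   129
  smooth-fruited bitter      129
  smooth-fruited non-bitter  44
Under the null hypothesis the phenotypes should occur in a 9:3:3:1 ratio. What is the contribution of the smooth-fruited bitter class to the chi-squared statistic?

Total ratio parts = 16. Expected numbers out of 708:
  spiny-fruited bitter: 708 × 9/16 = 398.25
  spiny-fruited non-bitter: 708 × 3/16 = 132.75
  smooth-fruited bitter: 708 × 3/16 = 132.75
  smooth-fruited non-bitter: 708 × 1/16 = 44.25
Contribution of smooth-fruited bitter: (129 − 132.75)² / 132.75 = 0.1059

0.106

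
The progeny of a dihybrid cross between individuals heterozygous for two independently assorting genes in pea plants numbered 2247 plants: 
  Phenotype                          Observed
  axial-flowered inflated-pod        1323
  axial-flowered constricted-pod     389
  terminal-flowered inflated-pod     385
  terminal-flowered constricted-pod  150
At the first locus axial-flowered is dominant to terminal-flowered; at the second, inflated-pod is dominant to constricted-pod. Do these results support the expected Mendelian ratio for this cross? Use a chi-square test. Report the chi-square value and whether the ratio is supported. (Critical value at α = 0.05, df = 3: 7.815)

9.019; not consistent

A dihybrid F₂ with independent assortment and complete dominance at both loci gives a 9:3:3:1 phenotypic ratio.
Under the 9:3:3:1 hypothesis (Σ ratio = 16, N = 2247):
  axial-flowered inflated-pod: 2247 × 9/16 = 1263.9375
  axial-flowered constricted-pod: 2247 × 3/16 = 421.3125
  terminal-flowered inflated-pod: 2247 × 3/16 = 421.3125
  terminal-flowered constricted-pod: 2247 × 1/16 = 140.4375
χ² = Σ (O − E)² / E
  axial-flowered inflated-pod: (1323 − 1263.9375)² / 1263.9375 = 2.7599
  axial-flowered constricted-pod: (389 − 421.3125)² / 421.3125 = 2.4782
  terminal-flowered inflated-pod: (385 − 421.3125)² / 421.3125 = 3.1297
  terminal-flowered constricted-pod: (150 − 140.4375)² / 140.4375 = 0.6511
χ² = 2.7599 + 2.4782 + 3.1297 + 0.6511 = 9.0189 ≈ 9.019
Degrees of freedom = 4 − 1 = 3; critical value at α = 0.05 is 7.815.
Since 9.019 > 7.815, we reject the null hypothesis — the data do not fit the 9:3:3:1 ratio.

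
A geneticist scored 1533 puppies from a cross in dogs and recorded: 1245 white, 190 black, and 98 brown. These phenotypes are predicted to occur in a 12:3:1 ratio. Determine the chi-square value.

The 12:3:1 ratio has 16 parts, so with N = 1533 the expected counts are:
  white: 1533 × 12/16 = 1149.75
  black: 1533 × 3/16 = 287.4375
  brown: 1533 × 1/16 = 95.8125
χ² = Σ (O − E)² / E
  white: (1245 − 1149.75)² / 1149.75 = 7.8909
  black: (190 − 287.4375)² / 287.4375 = 33.0300
  brown: (98 − 95.8125)² / 95.8125 = 0.0499
χ² = 7.8909 + 33.0300 + 0.0499 = 40.9708 ≈ 40.971

40.971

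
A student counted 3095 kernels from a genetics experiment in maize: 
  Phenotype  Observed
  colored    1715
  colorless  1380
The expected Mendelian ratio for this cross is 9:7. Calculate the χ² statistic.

Under the 9:7 hypothesis (Σ ratio = 16, N = 3095):
  colored: 3095 × 9/16 = 1740.9375
  colorless: 3095 × 7/16 = 1354.0625
χ² = Σ (O − E)² / E
  colored: (1715 − 1740.9375)² / 1740.9375 = 0.3864
  colorless: (1380 − 1354.0625)² / 1354.0625 = 0.4968
χ² = 0.3864 + 0.4968 = 0.8832 ≈ 0.883

0.883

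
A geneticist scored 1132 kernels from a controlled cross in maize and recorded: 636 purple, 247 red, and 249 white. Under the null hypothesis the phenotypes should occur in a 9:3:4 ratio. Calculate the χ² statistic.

Under the 9:3:4 hypothesis (Σ ratio = 16, N = 1132):
  purple: 1132 × 9/16 = 636.75
  red: 1132 × 3/16 = 212.25
  white: 1132 × 4/16 = 283
χ² = Σ (O − E)² / E
  purple: (636 − 636.75)² / 636.75 = 0.0009
  red: (247 − 212.25)² / 212.25 = 5.6893
  white: (249 − 283)² / 283 = 4.0848
χ² = 0.0009 + 5.6893 + 4.0848 = 9.775

9.775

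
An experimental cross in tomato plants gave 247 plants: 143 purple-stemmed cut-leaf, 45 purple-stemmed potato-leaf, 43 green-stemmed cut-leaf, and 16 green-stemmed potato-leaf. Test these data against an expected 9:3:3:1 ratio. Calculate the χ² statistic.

0.413

Total ratio parts = 16. Expected numbers out of 247:
  purple-stemmed cut-leaf: 247 × 9/16 = 138.9375
  purple-stemmed potato-leaf: 247 × 3/16 = 46.3125
  green-stemmed cut-leaf: 247 × 3/16 = 46.3125
  green-stemmed potato-leaf: 247 × 1/16 = 15.4375
χ² = Σ (O − E)² / E
  purple-stemmed cut-leaf: (143 − 138.9375)² / 138.9375 = 0.1188
  purple-stemmed potato-leaf: (45 − 46.3125)² / 46.3125 = 0.0372
  green-stemmed cut-leaf: (43 − 46.3125)² / 46.3125 = 0.2369
  green-stemmed potato-leaf: (16 − 15.4375)² / 15.4375 = 0.0205
χ² = 0.1188 + 0.0372 + 0.2369 + 0.0205 = 0.4134 ≈ 0.413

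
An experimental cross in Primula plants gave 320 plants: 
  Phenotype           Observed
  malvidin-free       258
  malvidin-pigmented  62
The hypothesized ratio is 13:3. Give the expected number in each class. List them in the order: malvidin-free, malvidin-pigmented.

The 13:3 ratio has 16 parts, so with N = 320 the expected counts are:
  malvidin-free: 320 × 13/16 = 260
  malvidin-pigmented: 320 × 3/16 = 60

260, 60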